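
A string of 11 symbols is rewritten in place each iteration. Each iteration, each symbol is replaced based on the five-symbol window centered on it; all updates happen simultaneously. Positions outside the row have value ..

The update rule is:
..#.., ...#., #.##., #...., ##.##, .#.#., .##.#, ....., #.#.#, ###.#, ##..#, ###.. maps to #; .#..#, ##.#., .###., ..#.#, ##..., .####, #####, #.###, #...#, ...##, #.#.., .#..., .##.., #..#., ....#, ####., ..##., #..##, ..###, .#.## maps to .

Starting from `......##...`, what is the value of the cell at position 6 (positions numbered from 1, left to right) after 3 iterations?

####.....##
...#.##....
#.#..#..###
position 6 holds #

#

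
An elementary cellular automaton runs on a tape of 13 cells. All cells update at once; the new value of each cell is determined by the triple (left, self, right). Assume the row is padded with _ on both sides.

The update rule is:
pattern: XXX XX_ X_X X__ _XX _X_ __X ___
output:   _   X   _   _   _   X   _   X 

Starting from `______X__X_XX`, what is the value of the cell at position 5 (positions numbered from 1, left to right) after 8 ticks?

X

XXXXX_X__X__X
____X_X__X__X
XXX_X_X__X__X
__X_X_X__X__X
X_X_X_X__X__X
X_X_X_X__X__X  (fixed point — unchanged through tick 8)
position 5 holds X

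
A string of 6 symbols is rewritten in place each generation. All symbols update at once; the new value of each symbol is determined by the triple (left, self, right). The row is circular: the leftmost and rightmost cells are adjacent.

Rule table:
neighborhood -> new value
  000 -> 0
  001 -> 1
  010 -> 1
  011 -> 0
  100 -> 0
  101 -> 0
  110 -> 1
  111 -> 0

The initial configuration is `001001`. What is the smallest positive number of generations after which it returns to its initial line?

2

011011
001001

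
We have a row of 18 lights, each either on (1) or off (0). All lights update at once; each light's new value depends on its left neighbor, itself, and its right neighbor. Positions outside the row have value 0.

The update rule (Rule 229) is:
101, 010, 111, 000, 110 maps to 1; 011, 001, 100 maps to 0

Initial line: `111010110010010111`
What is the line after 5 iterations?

011111010010011011
001111110010001101
100111110010100111
100011110011100011
101001110001101001

101001110001101001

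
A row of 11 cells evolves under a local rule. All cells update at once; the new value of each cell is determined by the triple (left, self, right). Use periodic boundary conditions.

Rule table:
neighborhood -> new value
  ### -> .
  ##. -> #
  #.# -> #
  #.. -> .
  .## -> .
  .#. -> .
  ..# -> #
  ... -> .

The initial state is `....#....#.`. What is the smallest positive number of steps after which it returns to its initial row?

...#....#..
..#....#...
.#....#....
#....#.....
....#.....#
...#.....#.
..#.....#..
.#.....#...
#.....#....
.....#....#
....#....#.

11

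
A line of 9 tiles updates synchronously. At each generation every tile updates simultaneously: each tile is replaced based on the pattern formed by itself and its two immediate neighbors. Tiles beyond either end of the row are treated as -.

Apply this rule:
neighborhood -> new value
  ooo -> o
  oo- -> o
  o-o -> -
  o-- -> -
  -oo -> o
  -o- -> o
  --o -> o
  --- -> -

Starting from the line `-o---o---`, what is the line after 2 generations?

oo-ooo---

generation 1: oo--oo---
generation 2: oo-ooo---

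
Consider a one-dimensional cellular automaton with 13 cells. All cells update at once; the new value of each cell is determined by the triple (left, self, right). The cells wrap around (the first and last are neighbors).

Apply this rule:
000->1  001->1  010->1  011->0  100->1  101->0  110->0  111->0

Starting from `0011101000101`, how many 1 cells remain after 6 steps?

4

step 1: 1100001111101
step 2: 0011110000000
step 3: 1100001111111
step 4: 0011110000000  (repeats step 2; period 2)
step 6: 0011110000000
count of 1: 4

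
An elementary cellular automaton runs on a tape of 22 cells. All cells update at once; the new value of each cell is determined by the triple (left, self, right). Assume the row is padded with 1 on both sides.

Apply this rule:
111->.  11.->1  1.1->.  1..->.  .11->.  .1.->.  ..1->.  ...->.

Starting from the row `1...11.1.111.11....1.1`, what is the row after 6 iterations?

1.....................

1....1.....1..1.......
1.....................
1.....................  (fixed point — unchanged through iteration 6)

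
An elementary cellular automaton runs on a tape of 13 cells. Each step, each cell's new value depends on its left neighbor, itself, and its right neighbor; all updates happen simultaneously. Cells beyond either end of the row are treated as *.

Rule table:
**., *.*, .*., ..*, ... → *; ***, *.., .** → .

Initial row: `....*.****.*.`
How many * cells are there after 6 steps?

8

.*****...****
*....*.**....
*.*****.*.***
**....****...
.*.***...*.**
***..*.****..
count of *: 8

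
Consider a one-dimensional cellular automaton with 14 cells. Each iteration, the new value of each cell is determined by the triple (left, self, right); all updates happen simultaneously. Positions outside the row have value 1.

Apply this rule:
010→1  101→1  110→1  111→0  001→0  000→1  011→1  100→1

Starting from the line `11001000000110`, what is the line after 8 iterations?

iteration 1: 01101111110111
iteration 2: 11111000011100
iteration 3: 00001111010110
iteration 4: 11101001111111
iteration 5: 00111101000000
iteration 6: 10100111111110
iteration 7: 11110100000011
iteration 8: 00011111111010

00011111111010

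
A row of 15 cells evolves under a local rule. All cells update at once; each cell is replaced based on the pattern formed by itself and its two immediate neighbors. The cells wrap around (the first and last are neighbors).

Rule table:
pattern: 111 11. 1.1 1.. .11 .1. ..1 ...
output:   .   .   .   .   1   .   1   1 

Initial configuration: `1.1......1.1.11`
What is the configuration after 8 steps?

.111..11111....

....11111....1.
11111.....111..
1.....11111...1
..11111.....111
.11.....11111..
11..11111.....1
...11.....11111
.111..11111....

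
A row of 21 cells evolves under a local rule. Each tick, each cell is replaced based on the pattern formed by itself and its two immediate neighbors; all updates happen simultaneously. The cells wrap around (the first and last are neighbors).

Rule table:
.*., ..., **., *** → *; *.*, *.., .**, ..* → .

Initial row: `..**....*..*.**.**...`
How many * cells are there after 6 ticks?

tick 1: *..*.**.*..*..*..*.**
tick 2: *..*..*.*..*..*..*..*
tick 3: *..*..*.*..*..*..*...
tick 4: *..*..*.*..*..*..*.*.
tick 5: *..*..*.*..*..*..*.*.  (fixed point — unchanged through tick 6)
count of *: 8

8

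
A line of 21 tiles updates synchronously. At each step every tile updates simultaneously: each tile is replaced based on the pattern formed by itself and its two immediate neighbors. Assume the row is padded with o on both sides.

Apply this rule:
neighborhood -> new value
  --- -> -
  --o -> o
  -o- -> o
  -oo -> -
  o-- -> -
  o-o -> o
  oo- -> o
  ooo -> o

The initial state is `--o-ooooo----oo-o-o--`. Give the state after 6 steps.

-ooo-oooo---o-ooooo-o
o-ooo-ooo--ooo-ooooo-
oo-ooo-oo-o-ooo-ooooo
ooo-ooo-oooo-ooo-oooo
oooo-ooo-oooo-ooo-ooo
ooooo-ooo-oooo-ooo-oo

ooooo-ooo-oooo-ooo-oo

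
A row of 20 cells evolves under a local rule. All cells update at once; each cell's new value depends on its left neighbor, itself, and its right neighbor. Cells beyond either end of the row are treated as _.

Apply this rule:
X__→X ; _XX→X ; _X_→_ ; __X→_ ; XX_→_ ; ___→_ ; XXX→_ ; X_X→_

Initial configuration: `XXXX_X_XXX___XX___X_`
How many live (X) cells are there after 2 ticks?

tick 1: X______X__X__X_X___X
tick 2: _X______X__X____X___
count of X: 4

4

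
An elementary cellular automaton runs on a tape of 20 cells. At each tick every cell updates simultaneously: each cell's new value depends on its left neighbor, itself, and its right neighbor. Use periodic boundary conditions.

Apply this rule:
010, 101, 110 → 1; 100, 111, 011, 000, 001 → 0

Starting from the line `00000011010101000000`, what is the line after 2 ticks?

00000001111111000000
00000000000001000000

00000000000001000000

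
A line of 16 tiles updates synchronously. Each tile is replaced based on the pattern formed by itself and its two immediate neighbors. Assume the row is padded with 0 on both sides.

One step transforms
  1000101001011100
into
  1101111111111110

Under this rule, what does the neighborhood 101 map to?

1

At position 5 the neighborhood is 101; the next row has 1 there.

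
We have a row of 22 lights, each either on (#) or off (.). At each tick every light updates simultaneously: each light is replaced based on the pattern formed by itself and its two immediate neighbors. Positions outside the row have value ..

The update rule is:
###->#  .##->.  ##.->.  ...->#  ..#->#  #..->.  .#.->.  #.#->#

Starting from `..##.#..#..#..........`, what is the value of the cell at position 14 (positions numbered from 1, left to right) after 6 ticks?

tick 1: ##..#..#..#..#########
tick 2: ...#..#..#..#.#######.
tick 3: ###..#..#..#.#.#####..
tick 4: .#..#..#..#.#.#.###..#
tick 5: #..#..#..#.#.#.#.#..#.
tick 6: ..#..#..#.#.#.#.#..#..
position 14 holds .

.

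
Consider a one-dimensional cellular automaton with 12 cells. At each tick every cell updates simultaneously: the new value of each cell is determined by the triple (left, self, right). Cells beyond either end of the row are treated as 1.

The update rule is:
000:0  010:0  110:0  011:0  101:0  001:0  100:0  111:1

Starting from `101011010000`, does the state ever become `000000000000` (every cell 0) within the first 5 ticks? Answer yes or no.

yes

000000000000
all cells are 0 at tick 1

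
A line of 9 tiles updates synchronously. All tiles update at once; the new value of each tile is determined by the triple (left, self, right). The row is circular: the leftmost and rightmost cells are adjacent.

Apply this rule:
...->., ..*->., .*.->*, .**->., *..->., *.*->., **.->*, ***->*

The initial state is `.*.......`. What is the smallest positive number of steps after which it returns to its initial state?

step 1: .*.......

1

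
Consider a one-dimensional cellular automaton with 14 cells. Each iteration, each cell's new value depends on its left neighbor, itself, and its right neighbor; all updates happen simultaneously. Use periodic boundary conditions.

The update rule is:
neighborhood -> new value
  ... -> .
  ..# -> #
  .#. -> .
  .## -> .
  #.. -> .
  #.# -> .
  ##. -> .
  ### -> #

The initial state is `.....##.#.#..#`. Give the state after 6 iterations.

....#.......#.
...#.......#..
..#.......#...
.#.......#....
#.......#.....
.......#.....#

.......#.....#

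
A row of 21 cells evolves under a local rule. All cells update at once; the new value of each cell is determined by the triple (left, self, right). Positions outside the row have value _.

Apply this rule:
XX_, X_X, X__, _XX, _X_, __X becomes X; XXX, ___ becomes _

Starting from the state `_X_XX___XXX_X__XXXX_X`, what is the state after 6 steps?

step 1: XXXXXX_XX_XXXXXX__XXX
step 2: X____XXXXXX____XXXX_X
step 3: XX__XX____XX__XX__XXX
step 4: XXXXXXX__XXXXXXXXXX_X
step 5: X_____XXXX________XXX
step 6: XX___XX__XX______XX_X

XX___XX__XX______XX_X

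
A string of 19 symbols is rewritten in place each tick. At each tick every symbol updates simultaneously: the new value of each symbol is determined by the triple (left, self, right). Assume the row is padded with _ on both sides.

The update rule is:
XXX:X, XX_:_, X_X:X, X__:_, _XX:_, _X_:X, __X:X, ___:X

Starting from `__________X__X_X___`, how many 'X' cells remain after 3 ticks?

14

tick 1: XXXXXXXXXXX_XXXX_XX
tick 2: _XXXXXXXXX_X_XX_X__
tick 3: X_XXXXXXX_XXX__XX_X
count of X: 14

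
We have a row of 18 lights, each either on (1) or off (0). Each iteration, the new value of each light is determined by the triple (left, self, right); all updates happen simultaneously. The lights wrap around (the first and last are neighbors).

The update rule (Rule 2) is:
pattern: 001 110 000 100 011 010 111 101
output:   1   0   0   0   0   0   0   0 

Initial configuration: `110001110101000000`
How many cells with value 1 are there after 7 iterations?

2

000010000000000001
000100000000000010
001000000000000100
010000000000001000
100000000000010000
000000000000100001
000000000001000010
count of 1: 2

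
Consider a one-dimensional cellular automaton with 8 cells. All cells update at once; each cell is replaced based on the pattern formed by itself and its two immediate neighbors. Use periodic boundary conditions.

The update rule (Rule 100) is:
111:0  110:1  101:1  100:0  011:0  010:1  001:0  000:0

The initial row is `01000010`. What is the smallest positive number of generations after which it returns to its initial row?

1

01000010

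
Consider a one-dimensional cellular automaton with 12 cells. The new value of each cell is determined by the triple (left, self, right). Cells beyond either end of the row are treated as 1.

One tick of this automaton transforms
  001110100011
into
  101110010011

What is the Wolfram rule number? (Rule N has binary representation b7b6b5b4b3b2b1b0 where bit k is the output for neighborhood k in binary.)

216

position 3: 111 → 1  (bit 7 = 1)
position 4: 110 → 1  (bit 6 = 1)
position 5: 101 → 0  (bit 5 = 0)
position 0: 100 → 1  (bit 4 = 1)
position 2: 011 → 1  (bit 3 = 1)
position 6: 010 → 0  (bit 2 = 0)
position 1: 001 → 0  (bit 1 = 0)
position 8: 000 → 0  (bit 0 = 0)
bits b7..b0 = 11011000 = 216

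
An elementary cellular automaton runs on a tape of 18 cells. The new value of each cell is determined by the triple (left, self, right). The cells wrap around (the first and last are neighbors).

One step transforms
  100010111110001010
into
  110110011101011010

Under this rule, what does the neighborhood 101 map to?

At position 5 the neighborhood is 101; the next row has 0 there.

0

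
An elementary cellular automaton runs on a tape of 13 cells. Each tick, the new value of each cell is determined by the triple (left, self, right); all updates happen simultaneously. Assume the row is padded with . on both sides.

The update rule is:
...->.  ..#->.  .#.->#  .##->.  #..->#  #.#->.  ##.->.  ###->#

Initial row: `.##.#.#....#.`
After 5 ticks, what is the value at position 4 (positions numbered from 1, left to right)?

....#.##...##
....#...#....
....##..##...
......#...#..
......##..##.
position 4 holds .

.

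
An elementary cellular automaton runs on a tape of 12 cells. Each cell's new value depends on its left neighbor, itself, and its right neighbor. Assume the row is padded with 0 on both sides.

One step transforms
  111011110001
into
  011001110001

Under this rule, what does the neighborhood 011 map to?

At position 0 the neighborhood is 011; the next row has 0 there.

0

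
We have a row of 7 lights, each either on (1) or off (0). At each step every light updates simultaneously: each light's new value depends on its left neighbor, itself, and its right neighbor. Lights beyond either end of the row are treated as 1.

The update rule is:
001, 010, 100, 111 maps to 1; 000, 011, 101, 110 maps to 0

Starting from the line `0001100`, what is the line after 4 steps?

1010011
0011101
1101000
1001101

1001101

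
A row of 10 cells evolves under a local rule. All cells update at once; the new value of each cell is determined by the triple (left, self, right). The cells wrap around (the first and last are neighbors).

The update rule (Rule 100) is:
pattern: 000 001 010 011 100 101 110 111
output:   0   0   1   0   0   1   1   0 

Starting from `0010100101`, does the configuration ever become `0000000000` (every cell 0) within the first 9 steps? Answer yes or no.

0011100111
0000100001
0000100001  (fixed point — unchanged through step 9)
step 9 is 0000100001, still not uniform 0

no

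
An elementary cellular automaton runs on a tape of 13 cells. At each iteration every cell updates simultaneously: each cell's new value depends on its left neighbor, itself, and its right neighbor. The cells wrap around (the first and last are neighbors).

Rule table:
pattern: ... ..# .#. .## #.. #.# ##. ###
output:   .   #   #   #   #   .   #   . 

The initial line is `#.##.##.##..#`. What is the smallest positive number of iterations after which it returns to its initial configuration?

3

#.##.##.#####
#.##.##.#....
#.##.##.##..#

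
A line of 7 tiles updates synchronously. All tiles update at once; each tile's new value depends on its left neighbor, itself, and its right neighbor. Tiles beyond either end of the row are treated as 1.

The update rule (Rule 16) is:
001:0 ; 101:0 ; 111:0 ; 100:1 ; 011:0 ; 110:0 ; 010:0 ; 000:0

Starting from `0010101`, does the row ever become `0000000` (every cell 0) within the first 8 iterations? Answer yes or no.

no

iteration 1: 1000000
iteration 2: 0100000
iteration 3: 0010000
iteration 4: 1001000
iteration 5: 0100100
iteration 6: 0010010
iteration 7: 1001000  (repeats iteration 4; period 3)
iteration 8: 0100100
iteration 8 is 0100100, still not uniform 0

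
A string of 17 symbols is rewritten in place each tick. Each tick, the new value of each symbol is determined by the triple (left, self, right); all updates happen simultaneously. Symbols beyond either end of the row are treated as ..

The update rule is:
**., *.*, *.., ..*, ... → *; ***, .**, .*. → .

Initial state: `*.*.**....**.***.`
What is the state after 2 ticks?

tick 1: .*.*.*****.**..**
tick 2: *.*.*....**.***.*

*.*.*....**.***.*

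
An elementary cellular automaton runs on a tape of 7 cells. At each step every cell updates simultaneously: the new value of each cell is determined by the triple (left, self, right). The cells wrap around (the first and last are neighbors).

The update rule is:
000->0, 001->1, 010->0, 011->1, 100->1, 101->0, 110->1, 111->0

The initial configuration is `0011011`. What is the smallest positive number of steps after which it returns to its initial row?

1111011
0001010
0010001
1101010
1100000
1110001
0011011

7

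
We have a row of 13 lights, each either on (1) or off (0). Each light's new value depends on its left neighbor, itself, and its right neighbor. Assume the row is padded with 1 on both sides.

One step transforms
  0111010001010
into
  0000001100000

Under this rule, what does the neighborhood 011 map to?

At position 1 the neighborhood is 011; the next row has 0 there.

0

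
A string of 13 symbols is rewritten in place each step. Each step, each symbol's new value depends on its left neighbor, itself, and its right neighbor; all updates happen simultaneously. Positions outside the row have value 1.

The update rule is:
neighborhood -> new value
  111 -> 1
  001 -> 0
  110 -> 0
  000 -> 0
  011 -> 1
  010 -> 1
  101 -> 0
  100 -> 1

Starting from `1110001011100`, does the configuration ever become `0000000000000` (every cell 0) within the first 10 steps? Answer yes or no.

1101001011010
1001101010010
0101001011010
0101101010010
0101001011010  (repeats step 3; period 2)
step 10: 0101101010010
step 10 is 0101101010010, still not uniform 0

no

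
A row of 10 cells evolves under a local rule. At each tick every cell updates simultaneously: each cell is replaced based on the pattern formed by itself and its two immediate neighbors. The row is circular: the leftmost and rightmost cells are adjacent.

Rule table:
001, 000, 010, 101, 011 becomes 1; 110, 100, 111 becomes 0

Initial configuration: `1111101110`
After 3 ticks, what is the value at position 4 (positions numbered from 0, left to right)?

tick 1: 1000011001
tick 2: 0011110011
tick 3: 0110000110
position 4 holds 0

0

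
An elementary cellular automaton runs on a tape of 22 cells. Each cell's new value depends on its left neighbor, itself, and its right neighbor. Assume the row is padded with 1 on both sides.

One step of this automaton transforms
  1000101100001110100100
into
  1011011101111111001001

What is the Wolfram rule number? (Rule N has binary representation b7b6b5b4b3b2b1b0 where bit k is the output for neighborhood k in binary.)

235

position 13: 111 → 1  (bit 7 = 1)
position 0: 110 → 1  (bit 6 = 1)
position 5: 101 → 1  (bit 5 = 1)
position 1: 100 → 0  (bit 4 = 0)
position 6: 011 → 1  (bit 3 = 1)
position 4: 010 → 0  (bit 2 = 0)
position 3: 001 → 1  (bit 1 = 1)
position 2: 000 → 1  (bit 0 = 1)
bits b7..b0 = 11101011 = 235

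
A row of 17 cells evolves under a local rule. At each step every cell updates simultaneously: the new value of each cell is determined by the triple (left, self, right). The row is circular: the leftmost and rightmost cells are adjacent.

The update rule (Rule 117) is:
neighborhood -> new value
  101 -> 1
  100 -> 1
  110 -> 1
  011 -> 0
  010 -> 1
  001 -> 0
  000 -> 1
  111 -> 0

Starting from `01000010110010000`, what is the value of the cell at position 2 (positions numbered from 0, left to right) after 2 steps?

01111011011011111
10001101101100001
position 2 holds 0

0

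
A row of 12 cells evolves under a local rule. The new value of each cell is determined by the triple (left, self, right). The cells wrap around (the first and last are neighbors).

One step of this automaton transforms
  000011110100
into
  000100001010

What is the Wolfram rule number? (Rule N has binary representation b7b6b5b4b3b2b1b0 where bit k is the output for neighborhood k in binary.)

position 5: 111 → 0  (bit 7 = 0)
position 7: 110 → 0  (bit 6 = 0)
position 8: 101 → 1  (bit 5 = 1)
position 10: 100 → 1  (bit 4 = 1)
position 4: 011 → 0  (bit 3 = 0)
position 9: 010 → 0  (bit 2 = 0)
position 3: 001 → 1  (bit 1 = 1)
position 0: 000 → 0  (bit 0 = 0)
bits b7..b0 = 00110010 = 50

50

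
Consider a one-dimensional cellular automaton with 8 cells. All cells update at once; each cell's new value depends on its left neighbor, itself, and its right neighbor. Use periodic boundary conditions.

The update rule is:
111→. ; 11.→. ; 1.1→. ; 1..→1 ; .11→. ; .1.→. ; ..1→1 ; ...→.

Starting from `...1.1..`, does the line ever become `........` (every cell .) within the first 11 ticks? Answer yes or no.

yes

..1...1.
.1.1.1.1
........
all cells are . at tick 3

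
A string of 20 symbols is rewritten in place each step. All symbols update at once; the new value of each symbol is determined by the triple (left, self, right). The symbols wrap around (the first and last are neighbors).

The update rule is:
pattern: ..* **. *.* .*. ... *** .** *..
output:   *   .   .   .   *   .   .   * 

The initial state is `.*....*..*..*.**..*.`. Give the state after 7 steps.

************....****

*.****.**.**....**.*
............****....
************....****
............****....  (repeats step 2; period 2)
step 7: ************....****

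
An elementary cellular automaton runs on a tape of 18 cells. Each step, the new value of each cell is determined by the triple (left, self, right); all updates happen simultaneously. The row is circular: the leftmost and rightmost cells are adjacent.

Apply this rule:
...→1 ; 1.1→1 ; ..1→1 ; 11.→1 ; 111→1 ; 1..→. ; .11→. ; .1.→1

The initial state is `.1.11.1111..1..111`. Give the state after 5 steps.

1.11111.11.111.111

111.11.111.11.1.11
1111.11.111.1111.1
11111.11.111.1111.
.11111.11.111.1111
1.11111.11.111.111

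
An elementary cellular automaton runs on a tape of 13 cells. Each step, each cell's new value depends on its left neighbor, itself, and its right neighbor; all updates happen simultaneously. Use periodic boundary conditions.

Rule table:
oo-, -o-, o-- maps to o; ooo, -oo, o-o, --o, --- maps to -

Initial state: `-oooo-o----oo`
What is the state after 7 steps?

o---oo--oo--o

----o-oo----o
o---o--oo---o
oo--oo--oo---
-oo--oo--oo--
--oo--oo--oo-
---oo--oo--oo
o---oo--oo--o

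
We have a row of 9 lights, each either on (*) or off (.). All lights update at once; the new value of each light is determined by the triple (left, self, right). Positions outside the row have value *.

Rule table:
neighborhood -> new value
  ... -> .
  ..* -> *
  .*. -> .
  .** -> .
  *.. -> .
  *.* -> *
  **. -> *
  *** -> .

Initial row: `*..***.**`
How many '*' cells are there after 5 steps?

*.*..**..
**..*.*.*
.*.*.*.*.
*.*.*.*.*
**.*.*.*.
count of *: 5

5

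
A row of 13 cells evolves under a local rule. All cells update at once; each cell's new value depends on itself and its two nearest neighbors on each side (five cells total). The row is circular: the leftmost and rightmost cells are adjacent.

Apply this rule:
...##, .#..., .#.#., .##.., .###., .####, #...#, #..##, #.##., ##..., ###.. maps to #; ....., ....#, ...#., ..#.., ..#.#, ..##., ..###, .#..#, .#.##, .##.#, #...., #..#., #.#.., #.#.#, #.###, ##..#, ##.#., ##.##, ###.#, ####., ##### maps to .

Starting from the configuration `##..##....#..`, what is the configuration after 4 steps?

step 1: .#.#.##.....#
step 2: #.#..###.....
step 3: .#..#.###....
step 4: .......###...

.......###...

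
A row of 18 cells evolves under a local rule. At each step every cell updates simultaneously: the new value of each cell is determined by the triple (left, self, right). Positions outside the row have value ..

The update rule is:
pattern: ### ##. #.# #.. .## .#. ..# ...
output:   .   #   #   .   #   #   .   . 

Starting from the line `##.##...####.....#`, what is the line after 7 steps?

#...#...#..#.....#

#####...#..#.....#
#...#...#..#.....#
#...#...#..#.....#  (fixed point — unchanged through step 7)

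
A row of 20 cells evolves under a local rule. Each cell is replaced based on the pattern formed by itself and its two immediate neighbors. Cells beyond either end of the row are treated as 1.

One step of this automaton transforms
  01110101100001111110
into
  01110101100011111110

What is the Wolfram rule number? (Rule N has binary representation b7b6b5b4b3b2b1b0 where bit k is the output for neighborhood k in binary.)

206

position 2: 111 → 1  (bit 7 = 1)
position 3: 110 → 1  (bit 6 = 1)
position 0: 101 → 0  (bit 5 = 0)
position 9: 100 → 0  (bit 4 = 0)
position 1: 011 → 1  (bit 3 = 1)
position 5: 010 → 1  (bit 2 = 1)
position 12: 001 → 1  (bit 1 = 1)
position 10: 000 → 0  (bit 0 = 0)
bits b7..b0 = 11001110 = 206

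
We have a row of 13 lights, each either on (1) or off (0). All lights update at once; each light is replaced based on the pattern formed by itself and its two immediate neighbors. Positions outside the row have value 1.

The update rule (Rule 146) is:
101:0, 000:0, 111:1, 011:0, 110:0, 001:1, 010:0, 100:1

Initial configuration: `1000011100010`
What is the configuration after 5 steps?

step 1: 0100101010100
step 2: 0011000000011
step 3: 1100100000101
step 4: 1011010001000
step 5: 0000001010101

0000001010101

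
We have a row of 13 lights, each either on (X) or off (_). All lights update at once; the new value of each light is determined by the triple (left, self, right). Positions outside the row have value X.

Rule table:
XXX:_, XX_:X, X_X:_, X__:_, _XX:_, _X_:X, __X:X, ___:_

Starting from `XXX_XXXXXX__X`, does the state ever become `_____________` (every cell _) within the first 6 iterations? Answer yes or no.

__X______X_X_
_XX_____XX_X_
__X____X_X_X_
_XX___XX_X_X_
__X__X_X_X_X_
_XX_XX_X_X_X_
iteration 6 is _XX_XX_X_X_X_, still not uniform _

no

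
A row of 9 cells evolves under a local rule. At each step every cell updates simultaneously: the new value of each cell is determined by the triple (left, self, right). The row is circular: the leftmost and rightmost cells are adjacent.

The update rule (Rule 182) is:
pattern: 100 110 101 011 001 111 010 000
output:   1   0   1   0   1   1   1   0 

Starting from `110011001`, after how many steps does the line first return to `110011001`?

2

101100110
110011001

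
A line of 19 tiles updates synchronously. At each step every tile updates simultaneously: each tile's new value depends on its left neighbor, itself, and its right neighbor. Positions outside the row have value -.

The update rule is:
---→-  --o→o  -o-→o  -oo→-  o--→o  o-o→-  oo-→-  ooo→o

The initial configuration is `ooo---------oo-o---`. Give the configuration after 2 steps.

oo-oo-----ooo-o--o-

-o-o-------o---oo--
oo-oo-----ooo-o--o-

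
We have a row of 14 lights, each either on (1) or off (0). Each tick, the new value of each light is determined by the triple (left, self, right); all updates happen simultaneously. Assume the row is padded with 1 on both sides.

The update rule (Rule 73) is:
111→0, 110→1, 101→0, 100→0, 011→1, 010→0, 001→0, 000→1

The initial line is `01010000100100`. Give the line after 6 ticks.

tick 1: 00000110000000
tick 2: 01110110111110
tick 3: 01010110100010
tick 4: 00000110001000
tick 5: 01110110100010
tick 6: 01010110001000

01010110001000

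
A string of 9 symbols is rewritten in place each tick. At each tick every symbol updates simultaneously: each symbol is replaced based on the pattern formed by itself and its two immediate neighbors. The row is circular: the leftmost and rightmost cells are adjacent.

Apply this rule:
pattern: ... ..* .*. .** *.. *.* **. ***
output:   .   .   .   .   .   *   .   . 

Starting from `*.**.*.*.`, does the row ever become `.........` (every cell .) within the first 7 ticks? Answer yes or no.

yes

tick 1: .*..*.*.*
tick 2: *....*.*.
tick 3: ......*.*
tick 4: .......*.
tick 5: .........
all cells are . at tick 5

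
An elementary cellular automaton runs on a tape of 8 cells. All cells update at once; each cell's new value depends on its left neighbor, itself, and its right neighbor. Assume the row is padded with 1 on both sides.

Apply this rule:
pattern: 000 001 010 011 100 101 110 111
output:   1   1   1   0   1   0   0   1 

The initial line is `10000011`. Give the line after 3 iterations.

iteration 1: 01111101
iteration 2: 00111000
iteration 3: 11010111

11010111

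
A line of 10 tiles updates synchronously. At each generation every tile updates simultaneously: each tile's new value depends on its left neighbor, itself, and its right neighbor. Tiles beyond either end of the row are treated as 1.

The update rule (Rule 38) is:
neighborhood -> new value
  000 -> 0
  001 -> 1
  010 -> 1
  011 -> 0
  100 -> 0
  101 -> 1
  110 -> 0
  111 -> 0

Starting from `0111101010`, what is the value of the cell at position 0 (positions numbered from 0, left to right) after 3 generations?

generation 1: 1000011111
generation 2: 0000100000
generation 3: 0001100001
position 0 holds 0

0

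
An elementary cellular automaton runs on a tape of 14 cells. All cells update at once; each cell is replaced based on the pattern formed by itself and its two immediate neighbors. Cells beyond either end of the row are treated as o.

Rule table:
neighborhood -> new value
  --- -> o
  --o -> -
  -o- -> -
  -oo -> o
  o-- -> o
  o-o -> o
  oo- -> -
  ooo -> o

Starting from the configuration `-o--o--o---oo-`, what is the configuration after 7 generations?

o-o-o-o-oooooo

o-o--o--oo-o-o
-o-o--o-o-o-oo
o-o-o--o-o-ooo
-o-o-o--o-oooo
o-o-o-o--ooooo
-o-o-o-o-ooooo
o-o-o-o-oooooo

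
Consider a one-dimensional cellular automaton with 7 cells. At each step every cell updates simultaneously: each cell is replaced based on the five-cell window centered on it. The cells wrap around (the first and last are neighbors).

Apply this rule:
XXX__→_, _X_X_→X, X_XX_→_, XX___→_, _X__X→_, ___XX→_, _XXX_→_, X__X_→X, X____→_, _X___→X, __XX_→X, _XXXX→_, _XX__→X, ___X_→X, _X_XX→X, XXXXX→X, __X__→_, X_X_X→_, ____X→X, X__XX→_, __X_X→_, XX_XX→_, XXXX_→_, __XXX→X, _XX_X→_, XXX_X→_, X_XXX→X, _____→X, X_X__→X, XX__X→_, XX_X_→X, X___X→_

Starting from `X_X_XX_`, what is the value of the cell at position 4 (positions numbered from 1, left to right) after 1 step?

step 1: _X_X__X
position 4 holds X

X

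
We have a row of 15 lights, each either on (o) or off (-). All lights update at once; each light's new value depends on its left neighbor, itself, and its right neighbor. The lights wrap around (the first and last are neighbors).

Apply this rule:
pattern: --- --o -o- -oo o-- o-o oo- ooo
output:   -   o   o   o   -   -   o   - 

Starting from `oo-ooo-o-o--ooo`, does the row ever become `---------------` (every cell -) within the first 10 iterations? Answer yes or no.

-o-o-o-o-o-oo--
oo-o-o-o-o-oo--
oo-o-o-o-o-oo-o
-o-o-o-o-o-oo-o
-o-o-o-o-o-oo-o  (fixed point — unchanged through iteration 10)
iteration 10 is -o-o-o-o-o-oo-o, still not uniform -

no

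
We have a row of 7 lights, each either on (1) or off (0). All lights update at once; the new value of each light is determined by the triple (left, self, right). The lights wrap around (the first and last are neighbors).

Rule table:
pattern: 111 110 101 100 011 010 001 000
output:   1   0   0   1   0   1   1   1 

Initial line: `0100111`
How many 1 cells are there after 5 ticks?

0111010
1010011
0011101
1101001
1001110
count of 1: 4

4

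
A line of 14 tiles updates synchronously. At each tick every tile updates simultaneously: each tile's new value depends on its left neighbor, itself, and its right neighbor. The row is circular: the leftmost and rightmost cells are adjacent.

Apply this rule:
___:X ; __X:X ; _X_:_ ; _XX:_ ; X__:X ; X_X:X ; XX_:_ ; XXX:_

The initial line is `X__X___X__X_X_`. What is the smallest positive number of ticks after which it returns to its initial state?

tick 1: _XX_XXX_XX_X_X
tick 2: X__X___X__X_X_

2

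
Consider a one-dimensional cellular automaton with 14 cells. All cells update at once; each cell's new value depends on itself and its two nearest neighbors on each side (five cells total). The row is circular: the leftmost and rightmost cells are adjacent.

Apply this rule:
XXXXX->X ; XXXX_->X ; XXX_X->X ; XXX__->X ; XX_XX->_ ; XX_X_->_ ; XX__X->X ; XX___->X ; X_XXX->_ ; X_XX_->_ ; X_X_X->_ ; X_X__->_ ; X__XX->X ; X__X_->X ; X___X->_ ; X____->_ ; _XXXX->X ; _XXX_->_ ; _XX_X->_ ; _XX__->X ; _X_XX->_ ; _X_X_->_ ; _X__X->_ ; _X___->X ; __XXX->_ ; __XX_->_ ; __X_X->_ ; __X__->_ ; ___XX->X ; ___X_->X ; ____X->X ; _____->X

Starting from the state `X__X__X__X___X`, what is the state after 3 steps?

XXX__X__X_X_X_
__XXX__X______
XX__XXX_X_XXXX

XX__XXX_X_XXXX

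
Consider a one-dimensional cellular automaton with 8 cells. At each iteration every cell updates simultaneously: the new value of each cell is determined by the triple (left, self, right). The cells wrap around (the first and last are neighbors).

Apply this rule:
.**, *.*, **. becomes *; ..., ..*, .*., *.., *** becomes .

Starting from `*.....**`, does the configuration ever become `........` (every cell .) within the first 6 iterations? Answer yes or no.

*.....*.
.......*
........
all cells are . at iteration 3

yes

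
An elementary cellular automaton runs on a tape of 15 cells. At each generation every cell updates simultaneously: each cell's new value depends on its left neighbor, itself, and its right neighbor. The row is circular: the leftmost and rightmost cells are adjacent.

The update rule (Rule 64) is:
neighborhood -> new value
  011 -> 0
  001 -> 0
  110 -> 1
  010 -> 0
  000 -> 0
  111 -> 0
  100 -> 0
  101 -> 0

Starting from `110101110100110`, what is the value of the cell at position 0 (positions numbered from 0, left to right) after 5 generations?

010000010000010
000000000000000
000000000000000  (fixed point — unchanged through generation 5)
position 0 holds 0

0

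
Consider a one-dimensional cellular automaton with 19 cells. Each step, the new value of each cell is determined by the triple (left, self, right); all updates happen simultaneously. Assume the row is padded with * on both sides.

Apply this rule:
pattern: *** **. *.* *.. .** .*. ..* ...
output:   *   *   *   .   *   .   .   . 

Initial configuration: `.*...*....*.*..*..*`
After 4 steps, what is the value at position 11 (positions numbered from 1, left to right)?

step 1: *..........*......*
step 2: *.................*
step 3: *.................*  (fixed point — unchanged through step 4)
position 11 holds .

.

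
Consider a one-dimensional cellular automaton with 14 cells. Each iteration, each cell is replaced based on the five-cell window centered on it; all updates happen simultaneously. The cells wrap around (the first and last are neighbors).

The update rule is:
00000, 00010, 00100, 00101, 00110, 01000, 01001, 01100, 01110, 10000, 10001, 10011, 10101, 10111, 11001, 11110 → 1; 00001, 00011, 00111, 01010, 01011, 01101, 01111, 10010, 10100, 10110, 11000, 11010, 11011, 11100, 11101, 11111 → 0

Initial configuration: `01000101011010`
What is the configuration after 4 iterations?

01101101011111

01111101000001
01001000111011
00101110010000
01101101011111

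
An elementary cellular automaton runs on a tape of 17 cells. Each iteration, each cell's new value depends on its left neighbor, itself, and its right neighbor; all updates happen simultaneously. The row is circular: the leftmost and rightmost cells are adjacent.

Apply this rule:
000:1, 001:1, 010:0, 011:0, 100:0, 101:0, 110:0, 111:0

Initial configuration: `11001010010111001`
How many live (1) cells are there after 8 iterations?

11

00010000100000010
11100111001111100
00001000010000001
01110011100111110
10000100001000000
00111001110011111
01000010000100000
10011100111001111
count of 1: 11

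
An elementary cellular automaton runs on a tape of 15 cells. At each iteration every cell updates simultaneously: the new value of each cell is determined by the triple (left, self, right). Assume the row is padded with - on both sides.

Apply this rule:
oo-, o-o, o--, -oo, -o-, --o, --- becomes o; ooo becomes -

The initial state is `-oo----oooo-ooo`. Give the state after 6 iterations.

o------oooo-ooo

iteration 1: oooooooo--ooo-o
iteration 2: o------oooo-ooo
iteration 3: oooooooo--ooo-o  (repeats iteration 1; period 2)
iteration 6: o------oooo-ooo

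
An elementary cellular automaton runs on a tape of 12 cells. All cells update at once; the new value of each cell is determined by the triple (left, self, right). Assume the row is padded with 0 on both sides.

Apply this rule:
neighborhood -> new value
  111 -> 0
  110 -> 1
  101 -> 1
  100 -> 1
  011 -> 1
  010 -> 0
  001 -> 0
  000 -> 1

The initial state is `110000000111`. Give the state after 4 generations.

010001110110

111111110101
100000011010
011111011101
010001110110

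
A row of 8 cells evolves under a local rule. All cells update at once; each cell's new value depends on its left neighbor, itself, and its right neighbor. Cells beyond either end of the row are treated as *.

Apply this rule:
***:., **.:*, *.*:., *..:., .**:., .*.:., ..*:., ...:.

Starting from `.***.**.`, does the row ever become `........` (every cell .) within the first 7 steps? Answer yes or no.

yes

...*..*.
........
all cells are . at step 2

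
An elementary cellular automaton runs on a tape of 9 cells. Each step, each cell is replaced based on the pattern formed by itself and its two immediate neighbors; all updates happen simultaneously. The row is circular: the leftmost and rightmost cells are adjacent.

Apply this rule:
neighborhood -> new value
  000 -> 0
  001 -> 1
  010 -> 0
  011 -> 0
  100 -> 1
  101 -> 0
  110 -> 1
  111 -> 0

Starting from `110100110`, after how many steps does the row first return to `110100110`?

18

010011010
101101001
100100110
011011010
101001001
100110110
011010010
101001101
100110100
011010011
001001101
110110100
010010011
001101101
110100100
010011011
001101001
110100110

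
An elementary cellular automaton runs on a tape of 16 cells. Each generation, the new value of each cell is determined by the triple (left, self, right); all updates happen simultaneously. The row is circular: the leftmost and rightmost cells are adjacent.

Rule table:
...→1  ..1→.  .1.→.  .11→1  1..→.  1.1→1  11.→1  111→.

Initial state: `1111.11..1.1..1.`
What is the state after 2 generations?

1..1111...1....1
1..1..1.1...11.1

1..1..1.1...11.1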